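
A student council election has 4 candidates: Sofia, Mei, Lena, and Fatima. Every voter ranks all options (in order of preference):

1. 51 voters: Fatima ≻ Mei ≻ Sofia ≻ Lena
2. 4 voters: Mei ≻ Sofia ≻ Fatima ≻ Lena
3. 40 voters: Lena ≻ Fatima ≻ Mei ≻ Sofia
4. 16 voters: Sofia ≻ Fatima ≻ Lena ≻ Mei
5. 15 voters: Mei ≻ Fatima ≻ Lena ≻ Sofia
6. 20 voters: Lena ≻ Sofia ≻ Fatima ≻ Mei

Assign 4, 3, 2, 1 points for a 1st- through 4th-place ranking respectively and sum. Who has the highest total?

Fatima

Sofia: 51·2 + 4·3 + 40·1 + 16·4 + 15·1 + 20·3 = 293
Mei: 51·3 + 4·4 + 40·2 + 16·1 + 15·4 + 20·1 = 345
Lena: 51·1 + 4·1 + 40·4 + 16·2 + 15·2 + 20·4 = 357
Fatima: 51·4 + 4·2 + 40·3 + 16·3 + 15·3 + 20·2 = 465
Fatima has the highest Borda score (465).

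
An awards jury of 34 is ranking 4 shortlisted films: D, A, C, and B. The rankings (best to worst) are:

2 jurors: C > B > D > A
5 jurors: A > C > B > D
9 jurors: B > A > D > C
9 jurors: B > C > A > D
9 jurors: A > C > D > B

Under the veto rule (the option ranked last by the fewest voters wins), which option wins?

A

Last-place votes: D 14, A 2, C 9, B 9.
A is ranked last by the fewest voters, so A wins.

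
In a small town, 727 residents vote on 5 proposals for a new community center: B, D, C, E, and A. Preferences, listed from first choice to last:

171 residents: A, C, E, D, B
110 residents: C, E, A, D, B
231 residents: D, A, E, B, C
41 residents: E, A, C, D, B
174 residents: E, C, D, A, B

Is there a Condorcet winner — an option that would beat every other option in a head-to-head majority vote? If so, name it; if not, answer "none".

none

Checking pairwise contests:
D beats B 727–0.
C beats D 496–231.
E beats C 446–281.
A beats E 402–325.
D beats A 405–322.
Every option loses at least one head-to-head, so there is no Condorcet winner.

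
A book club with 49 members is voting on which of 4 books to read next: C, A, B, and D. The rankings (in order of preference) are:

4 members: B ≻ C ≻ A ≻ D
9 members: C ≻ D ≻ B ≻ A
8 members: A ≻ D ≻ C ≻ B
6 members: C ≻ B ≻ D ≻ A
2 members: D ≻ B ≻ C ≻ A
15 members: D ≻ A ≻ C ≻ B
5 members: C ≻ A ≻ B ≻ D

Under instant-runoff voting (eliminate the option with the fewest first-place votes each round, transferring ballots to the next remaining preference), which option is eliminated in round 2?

Round 1: C 20, A 8, B 4, D 17. Eliminate B.
Round 2: C 24, A 8, D 17. Eliminate A.

A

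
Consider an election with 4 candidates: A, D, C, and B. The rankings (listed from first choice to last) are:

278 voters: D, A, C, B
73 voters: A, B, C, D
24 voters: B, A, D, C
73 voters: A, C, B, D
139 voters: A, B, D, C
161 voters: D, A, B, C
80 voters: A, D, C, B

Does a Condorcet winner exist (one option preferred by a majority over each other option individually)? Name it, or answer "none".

D

D vs A: 439–389 for D.
D vs C: 682–146 for D.
D vs B: 519–309 for D.
D beats every other option head-to-head.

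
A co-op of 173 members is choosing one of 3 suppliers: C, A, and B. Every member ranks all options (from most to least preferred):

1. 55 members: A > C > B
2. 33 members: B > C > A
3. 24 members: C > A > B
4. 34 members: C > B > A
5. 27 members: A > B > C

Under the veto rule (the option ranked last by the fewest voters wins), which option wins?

Last-place votes: C 27, A 67, B 79.
C is ranked last by the fewest voters, so C wins.

C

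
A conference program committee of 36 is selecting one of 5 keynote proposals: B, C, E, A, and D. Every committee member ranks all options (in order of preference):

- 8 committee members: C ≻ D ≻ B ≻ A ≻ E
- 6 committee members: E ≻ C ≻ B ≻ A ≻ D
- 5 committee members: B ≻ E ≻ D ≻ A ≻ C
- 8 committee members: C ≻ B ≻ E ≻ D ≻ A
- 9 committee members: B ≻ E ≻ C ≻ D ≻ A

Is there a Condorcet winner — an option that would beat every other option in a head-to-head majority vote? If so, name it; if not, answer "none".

Checking pairwise contests:
C beats B 22–14.
E beats C 20–16.
B beats E 30–6.
B beats A 36–0.
B beats D 28–8.
Every option loses at least one head-to-head, so there is no Condorcet winner.

none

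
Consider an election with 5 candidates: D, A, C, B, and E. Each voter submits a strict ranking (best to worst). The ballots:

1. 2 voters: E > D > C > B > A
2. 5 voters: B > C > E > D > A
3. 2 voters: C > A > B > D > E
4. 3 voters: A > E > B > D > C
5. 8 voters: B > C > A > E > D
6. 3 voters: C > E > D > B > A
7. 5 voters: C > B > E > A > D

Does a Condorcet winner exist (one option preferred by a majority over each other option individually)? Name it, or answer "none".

B

B vs D: 23–5 for B.
B vs A: 23–5 for B.
B vs C: 16–12 for B.
B vs E: 20–8 for B.
B beats every other option head-to-head.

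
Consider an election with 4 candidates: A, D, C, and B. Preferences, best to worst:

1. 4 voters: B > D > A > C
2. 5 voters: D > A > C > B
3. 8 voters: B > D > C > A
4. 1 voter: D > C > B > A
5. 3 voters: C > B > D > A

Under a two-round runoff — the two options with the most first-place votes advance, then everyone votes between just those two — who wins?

B

Round 1 first-place votes: A 0, D 6, C 3, B 12.
B and D advance.
Runoff: B is preferred to D by 15 voters; D by 6.
B wins the runoff.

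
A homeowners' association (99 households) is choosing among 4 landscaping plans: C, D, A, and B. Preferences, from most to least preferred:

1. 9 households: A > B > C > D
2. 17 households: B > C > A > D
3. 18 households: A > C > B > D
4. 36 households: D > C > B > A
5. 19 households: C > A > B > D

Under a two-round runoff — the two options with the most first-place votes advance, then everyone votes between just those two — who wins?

A

Round 1 first-place votes: C 19, D 36, A 27, B 17.
D and A advance.
Runoff: D is preferred to A by 36 voters; A by 63.
A wins the runoff.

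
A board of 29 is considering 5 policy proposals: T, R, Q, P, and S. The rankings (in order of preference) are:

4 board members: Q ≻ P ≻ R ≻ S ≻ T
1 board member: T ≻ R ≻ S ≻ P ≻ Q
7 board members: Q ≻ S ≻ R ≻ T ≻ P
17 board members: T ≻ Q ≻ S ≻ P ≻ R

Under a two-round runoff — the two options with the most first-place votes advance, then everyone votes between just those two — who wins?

Round 1 first-place votes: T 18, R 0, Q 11, P 0, S 0.
T and Q advance.
Runoff: T is preferred to Q by 18 voters; Q by 11.
T wins the runoff.

T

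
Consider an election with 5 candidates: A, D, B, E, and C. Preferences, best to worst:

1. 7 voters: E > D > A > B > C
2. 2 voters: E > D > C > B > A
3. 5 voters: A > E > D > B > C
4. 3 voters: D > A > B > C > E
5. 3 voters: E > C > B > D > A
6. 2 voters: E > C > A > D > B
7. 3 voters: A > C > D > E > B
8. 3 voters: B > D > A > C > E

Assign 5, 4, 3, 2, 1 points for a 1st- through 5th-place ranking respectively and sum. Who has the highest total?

E

A: 7·3 + 2·1 + 5·5 + 3·4 + 3·1 + 2·3 + 3·5 + 3·3 = 93
D: 7·4 + 2·4 + 5·3 + 3·5 + 3·2 + 2·2 + 3·3 + 3·4 = 97
B: 7·2 + 2·2 + 5·2 + 3·3 + 3·3 + 2·1 + 3·1 + 3·5 = 66
E: 7·5 + 2·5 + 5·4 + 3·1 + 3·5 + 2·5 + 3·2 + 3·1 = 102
C: 7·1 + 2·3 + 5·1 + 3·2 + 3·4 + 2·4 + 3·4 + 3·2 = 62
E has the highest Borda score (102).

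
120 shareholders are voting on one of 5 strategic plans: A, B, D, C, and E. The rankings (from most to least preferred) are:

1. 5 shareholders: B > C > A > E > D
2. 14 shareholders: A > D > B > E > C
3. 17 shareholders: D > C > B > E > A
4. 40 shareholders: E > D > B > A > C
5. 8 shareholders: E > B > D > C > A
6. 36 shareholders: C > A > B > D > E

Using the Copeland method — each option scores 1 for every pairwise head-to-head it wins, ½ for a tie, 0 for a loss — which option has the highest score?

D

A: loses to B, D, C, and E → score 0.
B: beats A, C, and E; loses to D → score 3.
D: beats A, B, C, and E → score 4.
C: beats A; loses to B, D, and E → score 1.
E: beats A and C; loses to B and D → score 2.
D has the best pairwise record.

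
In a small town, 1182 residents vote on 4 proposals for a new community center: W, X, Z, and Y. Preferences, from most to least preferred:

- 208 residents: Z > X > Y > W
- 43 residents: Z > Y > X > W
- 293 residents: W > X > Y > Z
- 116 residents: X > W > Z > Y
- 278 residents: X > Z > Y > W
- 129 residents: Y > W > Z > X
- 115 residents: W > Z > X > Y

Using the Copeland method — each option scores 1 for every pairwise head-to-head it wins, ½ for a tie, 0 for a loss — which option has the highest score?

X

W: beats Z; loses to X and Y → score 1.
X: beats W, Z, and Y → score 3.
Z: beats Y; loses to W and X → score 1.
Y: beats W; loses to X and Z → score 1.
X has the best pairwise record.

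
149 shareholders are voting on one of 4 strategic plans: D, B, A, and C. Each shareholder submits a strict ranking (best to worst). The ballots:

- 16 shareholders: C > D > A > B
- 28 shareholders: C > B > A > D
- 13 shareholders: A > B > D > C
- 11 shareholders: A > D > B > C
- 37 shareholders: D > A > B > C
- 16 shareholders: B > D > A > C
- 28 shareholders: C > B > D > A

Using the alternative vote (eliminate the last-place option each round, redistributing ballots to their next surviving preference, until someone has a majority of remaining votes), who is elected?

D

Round 1: D 37, B 16, A 24, C 72. Eliminate B.
Round 2: D 53, A 24, C 72. Eliminate A.
Round 3: D 77, C 72. D has a majority.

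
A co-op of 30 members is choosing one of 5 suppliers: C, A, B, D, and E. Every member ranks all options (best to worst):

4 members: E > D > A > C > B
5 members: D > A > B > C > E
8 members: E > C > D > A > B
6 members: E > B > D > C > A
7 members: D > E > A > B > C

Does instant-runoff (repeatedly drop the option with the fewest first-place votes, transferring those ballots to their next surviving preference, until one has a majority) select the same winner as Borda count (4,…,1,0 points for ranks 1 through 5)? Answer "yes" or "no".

yes

Instant-runoff — R1 C 0, A 0, B 0, D 12, E 18 (E winner). Winner: E.
Borda — scores: C 39, A 45, B 35, D 88, E 93. Winner: E.
The two methods agree.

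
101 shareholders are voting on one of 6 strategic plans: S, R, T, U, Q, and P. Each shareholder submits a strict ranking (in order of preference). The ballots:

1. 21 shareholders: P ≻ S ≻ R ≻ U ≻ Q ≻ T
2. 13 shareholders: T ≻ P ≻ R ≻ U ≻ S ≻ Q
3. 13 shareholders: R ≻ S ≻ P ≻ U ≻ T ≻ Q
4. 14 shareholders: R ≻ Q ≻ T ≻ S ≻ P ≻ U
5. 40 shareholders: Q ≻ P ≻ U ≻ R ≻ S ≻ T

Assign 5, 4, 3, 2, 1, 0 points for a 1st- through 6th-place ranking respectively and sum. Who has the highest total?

S: 21·4 + 13·1 + 13·4 + 14·2 + 40·1 = 217
R: 21·3 + 13·3 + 13·5 + 14·5 + 40·2 = 317
T: 21·0 + 13·5 + 13·1 + 14·3 + 40·0 = 120
U: 21·2 + 13·2 + 13·2 + 14·0 + 40·3 = 214
Q: 21·1 + 13·0 + 13·0 + 14·4 + 40·5 = 277
P: 21·5 + 13·4 + 13·3 + 14·1 + 40·4 = 370
P has the highest Borda score (370).

P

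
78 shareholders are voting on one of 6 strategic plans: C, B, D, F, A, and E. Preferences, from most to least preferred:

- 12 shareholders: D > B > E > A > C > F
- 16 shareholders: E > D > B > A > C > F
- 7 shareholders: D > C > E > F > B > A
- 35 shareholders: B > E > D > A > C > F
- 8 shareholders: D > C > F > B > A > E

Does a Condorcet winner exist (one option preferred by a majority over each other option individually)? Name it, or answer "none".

none

Checking pairwise contests:
B beats C 63–15.
D beats B 43–35.
E beats D 51–27.
C beats F 78–0.
B beats A 78–0.
B beats E 55–23.
Every option loses at least one head-to-head, so there is no Condorcet winner.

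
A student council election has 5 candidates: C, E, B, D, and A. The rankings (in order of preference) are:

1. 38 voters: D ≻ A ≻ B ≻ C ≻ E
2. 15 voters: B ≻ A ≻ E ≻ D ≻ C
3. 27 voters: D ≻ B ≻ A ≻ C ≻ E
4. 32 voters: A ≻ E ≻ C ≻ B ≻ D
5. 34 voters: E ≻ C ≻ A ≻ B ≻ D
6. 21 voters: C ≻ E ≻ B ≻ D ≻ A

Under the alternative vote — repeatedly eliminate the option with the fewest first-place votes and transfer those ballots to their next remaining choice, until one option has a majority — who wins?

Round 1: C 21, E 34, B 15, D 65, A 32. Eliminate B.
Round 2: C 21, E 34, D 65, A 47. Eliminate C.
Round 3: E 55, D 65, A 47. Eliminate A.
Round 4: E 102, D 65. E has a majority.

E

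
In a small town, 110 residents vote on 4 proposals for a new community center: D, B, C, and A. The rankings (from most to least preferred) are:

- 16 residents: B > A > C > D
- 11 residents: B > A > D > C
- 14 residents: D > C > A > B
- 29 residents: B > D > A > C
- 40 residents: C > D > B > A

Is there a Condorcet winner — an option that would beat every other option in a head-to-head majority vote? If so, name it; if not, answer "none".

B

B vs D: 56–54 for B.
B vs C: 56–54 for B.
B vs A: 96–14 for B.
B beats every other option head-to-head.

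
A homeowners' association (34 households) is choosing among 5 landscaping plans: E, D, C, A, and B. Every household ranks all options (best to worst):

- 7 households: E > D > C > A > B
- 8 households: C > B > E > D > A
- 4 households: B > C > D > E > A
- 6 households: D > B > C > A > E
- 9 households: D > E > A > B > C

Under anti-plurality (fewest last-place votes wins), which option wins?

Last-place votes: E 6, D 0, C 9, A 12, B 7.
D is ranked last by the fewest voters, so D wins.

D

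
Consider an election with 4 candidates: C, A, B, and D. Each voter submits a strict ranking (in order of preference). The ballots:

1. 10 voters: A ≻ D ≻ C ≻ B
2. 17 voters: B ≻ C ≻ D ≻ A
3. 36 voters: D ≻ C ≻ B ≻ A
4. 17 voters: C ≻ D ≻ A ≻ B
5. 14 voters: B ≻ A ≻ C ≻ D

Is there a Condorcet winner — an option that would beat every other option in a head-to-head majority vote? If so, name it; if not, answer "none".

C

C vs A: 70–24 for C.
C vs B: 63–31 for C.
C vs D: 48–46 for C.
C beats every other option head-to-head.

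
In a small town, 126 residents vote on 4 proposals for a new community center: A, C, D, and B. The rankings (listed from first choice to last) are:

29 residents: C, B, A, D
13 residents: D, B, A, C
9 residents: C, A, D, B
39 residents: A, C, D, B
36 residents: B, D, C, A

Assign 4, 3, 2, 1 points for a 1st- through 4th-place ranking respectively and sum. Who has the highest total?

A: 29·2 + 13·2 + 9·3 + 39·4 + 36·1 = 303
C: 29·4 + 13·1 + 9·4 + 39·3 + 36·2 = 354
D: 29·1 + 13·4 + 9·2 + 39·2 + 36·3 = 285
B: 29·3 + 13·3 + 9·1 + 39·1 + 36·4 = 318
C has the highest Borda score (354).

C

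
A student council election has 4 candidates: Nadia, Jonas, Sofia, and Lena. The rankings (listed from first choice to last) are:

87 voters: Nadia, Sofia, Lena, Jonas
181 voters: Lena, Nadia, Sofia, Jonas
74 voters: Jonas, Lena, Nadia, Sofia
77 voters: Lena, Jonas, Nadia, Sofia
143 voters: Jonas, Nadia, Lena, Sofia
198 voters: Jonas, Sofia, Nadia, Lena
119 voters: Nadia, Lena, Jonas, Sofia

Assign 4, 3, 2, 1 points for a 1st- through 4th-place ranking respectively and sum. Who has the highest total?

Nadia

Nadia: 87·4 + 181·3 + 74·2 + 77·2 + 143·3 + 198·2 + 119·4 = 2494
Jonas: 87·1 + 181·1 + 74·4 + 77·3 + 143·4 + 198·4 + 119·2 = 2397
Sofia: 87·3 + 181·2 + 74·1 + 77·1 + 143·1 + 198·3 + 119·1 = 1630
Lena: 87·2 + 181·4 + 74·3 + 77·4 + 143·2 + 198·1 + 119·3 = 2269
Nadia has the highest Borda score (2494).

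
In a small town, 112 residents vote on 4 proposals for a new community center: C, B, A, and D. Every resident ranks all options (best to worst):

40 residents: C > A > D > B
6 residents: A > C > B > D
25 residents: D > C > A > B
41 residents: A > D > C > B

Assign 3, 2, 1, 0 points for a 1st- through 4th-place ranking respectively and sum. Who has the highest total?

A

C: 40·3 + 6·2 + 25·2 + 41·1 = 223
B: 40·0 + 6·1 + 25·0 + 41·0 = 6
A: 40·2 + 6·3 + 25·1 + 41·3 = 246
D: 40·1 + 6·0 + 25·3 + 41·2 = 197
A has the highest Borda score (246).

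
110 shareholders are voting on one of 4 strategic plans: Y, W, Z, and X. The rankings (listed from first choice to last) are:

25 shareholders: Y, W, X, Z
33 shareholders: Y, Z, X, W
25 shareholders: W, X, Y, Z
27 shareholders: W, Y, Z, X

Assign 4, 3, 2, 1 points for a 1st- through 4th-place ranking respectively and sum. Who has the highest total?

Y: 25·4 + 33·4 + 25·2 + 27·3 = 363
W: 25·3 + 33·1 + 25·4 + 27·4 = 316
Z: 25·1 + 33·3 + 25·1 + 27·2 = 203
X: 25·2 + 33·2 + 25·3 + 27·1 = 218
Y has the highest Borda score (363).

Y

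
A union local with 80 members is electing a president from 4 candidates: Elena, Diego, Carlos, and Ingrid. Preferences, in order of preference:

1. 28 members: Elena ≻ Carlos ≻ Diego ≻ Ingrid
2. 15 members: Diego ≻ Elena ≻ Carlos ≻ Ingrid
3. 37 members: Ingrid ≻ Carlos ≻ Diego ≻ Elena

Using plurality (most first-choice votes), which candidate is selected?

First-place votes: Elena 28, Diego 15, Carlos 0, Ingrid 37.
Ingrid has the most first-place votes.

Ingrid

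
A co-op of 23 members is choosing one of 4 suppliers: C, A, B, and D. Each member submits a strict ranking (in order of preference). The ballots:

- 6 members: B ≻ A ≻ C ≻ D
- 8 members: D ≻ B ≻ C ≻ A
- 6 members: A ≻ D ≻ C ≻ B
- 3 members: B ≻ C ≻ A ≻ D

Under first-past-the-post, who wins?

First-place votes: C 0, A 6, B 9, D 8.
B has the most first-place votes.

B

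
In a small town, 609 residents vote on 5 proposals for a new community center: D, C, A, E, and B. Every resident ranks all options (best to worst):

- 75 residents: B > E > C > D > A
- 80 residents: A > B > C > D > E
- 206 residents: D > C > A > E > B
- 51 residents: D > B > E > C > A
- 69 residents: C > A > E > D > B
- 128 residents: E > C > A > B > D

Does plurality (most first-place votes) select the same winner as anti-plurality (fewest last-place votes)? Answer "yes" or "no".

no

Plurality — first-place votes: D 257, C 69, A 80, E 128, B 75. Winner: D.
Anti-plurality — last-place votes: D 128, C 0, A 126, E 80, B 275. Winner: C.
The two methods disagree.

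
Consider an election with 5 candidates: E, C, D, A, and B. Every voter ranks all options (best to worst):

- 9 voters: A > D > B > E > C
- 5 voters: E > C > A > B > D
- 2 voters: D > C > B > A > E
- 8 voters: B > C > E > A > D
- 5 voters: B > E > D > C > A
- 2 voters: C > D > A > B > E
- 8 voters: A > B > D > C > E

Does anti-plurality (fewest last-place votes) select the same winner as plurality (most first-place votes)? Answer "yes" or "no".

Anti-plurality — last-place votes: E 12, C 9, D 13, A 5, B 0. Winner: B.
Plurality — first-place votes: E 5, C 2, D 2, A 17, B 13. Winner: A.
The two methods disagree.

no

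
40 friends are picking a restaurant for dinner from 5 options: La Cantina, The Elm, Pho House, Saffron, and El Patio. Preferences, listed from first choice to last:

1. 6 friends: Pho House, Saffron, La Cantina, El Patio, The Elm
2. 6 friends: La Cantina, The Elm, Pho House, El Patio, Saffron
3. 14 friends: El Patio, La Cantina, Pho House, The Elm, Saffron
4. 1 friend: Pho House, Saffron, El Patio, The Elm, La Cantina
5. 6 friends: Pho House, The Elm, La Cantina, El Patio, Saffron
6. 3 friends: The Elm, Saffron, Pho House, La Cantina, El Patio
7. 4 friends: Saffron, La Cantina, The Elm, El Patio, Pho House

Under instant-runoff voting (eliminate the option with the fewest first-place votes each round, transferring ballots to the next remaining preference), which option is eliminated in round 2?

La Cantina

Round 1: La Cantina 6, The Elm 3, Pho House 13, Saffron 4, El Patio 14. Eliminate The Elm.
Round 2: La Cantina 6, Pho House 13, Saffron 7, El Patio 14. Eliminate La Cantina.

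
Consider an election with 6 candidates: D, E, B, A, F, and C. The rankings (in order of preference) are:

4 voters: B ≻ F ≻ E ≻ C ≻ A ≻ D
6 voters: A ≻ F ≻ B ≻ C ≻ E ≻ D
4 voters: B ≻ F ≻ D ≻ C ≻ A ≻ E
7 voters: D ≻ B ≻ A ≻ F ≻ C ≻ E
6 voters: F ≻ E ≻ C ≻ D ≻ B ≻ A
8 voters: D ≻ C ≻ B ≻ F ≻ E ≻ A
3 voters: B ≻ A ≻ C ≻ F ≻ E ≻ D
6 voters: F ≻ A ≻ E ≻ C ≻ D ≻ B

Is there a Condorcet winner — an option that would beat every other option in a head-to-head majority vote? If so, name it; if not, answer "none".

none

Checking pairwise contests:
E beats D 25–19.
B beats E 32–12.
D beats B 27–17.
D beats A 25–19.
B beats F 26–18.
B beats C 24–20.
Every option loses at least one head-to-head, so there is no Condorcet winner.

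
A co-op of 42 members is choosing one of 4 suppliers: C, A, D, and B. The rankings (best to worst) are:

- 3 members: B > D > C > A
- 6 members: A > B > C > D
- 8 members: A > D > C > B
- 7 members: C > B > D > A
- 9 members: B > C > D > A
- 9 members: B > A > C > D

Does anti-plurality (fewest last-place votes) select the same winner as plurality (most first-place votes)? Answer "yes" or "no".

Anti-plurality — last-place votes: C 0, A 19, D 15, B 8. Winner: C.
Plurality — first-place votes: C 7, A 14, D 0, B 21. Winner: B.
The two methods disagree.

no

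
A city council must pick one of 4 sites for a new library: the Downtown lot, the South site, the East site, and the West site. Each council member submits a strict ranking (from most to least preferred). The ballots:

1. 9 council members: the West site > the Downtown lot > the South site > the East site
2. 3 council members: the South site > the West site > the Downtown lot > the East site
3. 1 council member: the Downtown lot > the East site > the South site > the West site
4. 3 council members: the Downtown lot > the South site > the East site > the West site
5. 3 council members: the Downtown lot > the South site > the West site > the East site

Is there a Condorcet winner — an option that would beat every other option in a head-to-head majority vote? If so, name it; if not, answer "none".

none

Checking pairwise contests:
the West site beats the Downtown lot 12–7.
the Downtown lot beats the South site 16–3.
the Downtown lot beats the East site 19–0.
the South site beats the West site 10–9.
Every option loses at least one head-to-head, so there is no Condorcet winner.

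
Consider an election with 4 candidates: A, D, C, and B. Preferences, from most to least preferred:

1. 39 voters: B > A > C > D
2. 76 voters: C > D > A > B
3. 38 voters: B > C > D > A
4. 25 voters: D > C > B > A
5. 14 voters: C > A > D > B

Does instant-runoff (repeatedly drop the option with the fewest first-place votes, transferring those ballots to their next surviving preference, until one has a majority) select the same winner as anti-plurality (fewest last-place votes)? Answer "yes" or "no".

Instant-runoff — R1 A 0, D 25, C 90, B 77 (A out); R2 D 25, C 90, B 77 (D out); R3 C 115, B 77 (C winner). Winner: C.
Anti-plurality — last-place votes: A 63, D 39, C 0, B 90. Winner: C.
The two methods agree.

yes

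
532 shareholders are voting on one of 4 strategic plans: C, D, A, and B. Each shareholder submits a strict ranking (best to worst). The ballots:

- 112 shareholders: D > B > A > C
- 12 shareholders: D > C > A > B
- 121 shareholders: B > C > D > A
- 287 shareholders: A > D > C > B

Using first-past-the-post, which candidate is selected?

A

First-place votes: C 0, D 124, A 287, B 121.
A has the most first-place votes.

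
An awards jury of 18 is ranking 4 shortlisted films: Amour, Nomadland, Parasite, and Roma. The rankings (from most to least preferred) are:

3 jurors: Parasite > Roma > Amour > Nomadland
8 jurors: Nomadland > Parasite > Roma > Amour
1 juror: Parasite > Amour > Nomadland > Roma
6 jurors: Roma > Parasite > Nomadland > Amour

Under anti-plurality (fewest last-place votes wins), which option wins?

Last-place votes: Amour 14, Nomadland 3, Parasite 0, Roma 1.
Parasite is ranked last by the fewest voters, so Parasite wins.

Parasite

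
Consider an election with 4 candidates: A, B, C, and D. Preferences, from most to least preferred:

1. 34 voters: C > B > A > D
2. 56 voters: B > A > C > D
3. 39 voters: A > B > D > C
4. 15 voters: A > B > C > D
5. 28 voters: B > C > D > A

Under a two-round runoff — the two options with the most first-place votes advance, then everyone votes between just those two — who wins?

Round 1 first-place votes: A 54, B 84, C 34, D 0.
B and A advance.
Runoff: B is preferred to A by 118 voters; A by 54.
B wins the runoff.

B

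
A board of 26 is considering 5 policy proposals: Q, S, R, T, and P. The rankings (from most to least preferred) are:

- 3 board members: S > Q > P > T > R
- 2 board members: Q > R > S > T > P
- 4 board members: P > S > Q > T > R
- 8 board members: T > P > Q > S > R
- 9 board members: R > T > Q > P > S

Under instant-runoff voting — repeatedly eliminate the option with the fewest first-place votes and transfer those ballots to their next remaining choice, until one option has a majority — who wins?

T

Round 1: Q 2, S 3, R 9, T 8, P 4. Eliminate Q.
Round 2: S 3, R 11, T 8, P 4. Eliminate S.
Round 3: R 11, T 8, P 7. Eliminate P.
Round 4: R 11, T 15. T has a majority.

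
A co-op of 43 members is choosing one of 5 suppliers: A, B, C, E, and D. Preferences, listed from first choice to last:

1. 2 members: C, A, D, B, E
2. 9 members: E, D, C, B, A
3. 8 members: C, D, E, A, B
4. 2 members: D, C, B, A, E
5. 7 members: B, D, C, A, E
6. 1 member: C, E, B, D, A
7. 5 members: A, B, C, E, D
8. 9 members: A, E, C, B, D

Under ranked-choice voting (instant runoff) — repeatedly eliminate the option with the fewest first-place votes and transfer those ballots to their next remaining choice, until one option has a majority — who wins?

Round 1: A 14, B 7, C 11, E 9, D 2. Eliminate D.
Round 2: A 14, B 7, C 13, E 9. Eliminate B.
Round 3: A 14, C 20, E 9. Eliminate E.
Round 4: A 14, C 29. C has a majority.

C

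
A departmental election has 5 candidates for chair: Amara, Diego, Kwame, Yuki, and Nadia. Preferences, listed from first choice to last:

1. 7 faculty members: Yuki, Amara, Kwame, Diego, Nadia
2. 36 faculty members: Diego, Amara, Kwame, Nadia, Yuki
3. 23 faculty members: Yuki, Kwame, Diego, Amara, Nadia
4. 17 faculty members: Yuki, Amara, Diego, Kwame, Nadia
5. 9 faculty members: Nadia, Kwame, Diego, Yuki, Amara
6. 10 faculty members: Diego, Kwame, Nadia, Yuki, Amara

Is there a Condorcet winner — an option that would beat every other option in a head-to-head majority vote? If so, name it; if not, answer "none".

Diego

Diego vs Amara: 78–24 for Diego.
Diego vs Kwame: 63–39 for Diego.
Diego vs Yuki: 55–47 for Diego.
Diego vs Nadia: 93–9 for Diego.
Diego beats every other option head-to-head.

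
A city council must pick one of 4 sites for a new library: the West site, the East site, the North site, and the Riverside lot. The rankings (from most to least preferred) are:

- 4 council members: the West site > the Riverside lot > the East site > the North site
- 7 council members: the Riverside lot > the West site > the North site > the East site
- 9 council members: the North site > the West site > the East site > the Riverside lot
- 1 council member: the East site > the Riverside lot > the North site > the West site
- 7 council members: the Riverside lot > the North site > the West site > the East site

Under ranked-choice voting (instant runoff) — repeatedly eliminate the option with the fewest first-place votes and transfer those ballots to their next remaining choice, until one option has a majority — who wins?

the Riverside lot

Round 1: the West site 4, the East site 1, the North site 9, the Riverside lot 14. Eliminate the East site.
Round 2: the West site 4, the North site 9, the Riverside lot 15. The Riverside lot has a majority.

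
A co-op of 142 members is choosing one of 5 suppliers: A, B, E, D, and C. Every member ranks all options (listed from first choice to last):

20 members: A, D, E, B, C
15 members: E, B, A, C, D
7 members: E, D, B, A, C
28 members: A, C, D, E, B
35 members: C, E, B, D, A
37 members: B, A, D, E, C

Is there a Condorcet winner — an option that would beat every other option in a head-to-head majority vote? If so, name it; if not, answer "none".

none

Checking pairwise contests:
B beats A 94–48.
E beats B 105–37.
A beats E 85–57.
A beats D 100–42.
A beats C 107–35.
Every option loses at least one head-to-head, so there is no Condorcet winner.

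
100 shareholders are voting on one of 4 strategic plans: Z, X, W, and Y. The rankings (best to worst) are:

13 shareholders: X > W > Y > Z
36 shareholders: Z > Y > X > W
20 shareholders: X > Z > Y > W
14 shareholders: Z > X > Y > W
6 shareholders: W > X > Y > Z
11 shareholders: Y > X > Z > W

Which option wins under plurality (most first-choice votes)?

First-place votes: Z 50, X 33, W 6, Y 11.
Z has the most first-place votes.

Z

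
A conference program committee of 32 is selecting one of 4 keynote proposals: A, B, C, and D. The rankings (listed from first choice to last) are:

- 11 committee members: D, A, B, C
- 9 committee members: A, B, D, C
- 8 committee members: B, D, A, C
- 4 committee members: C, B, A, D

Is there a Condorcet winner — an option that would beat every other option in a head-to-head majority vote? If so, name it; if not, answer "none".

Checking pairwise contests:
D beats A 19–13.
A beats B 20–12.
A beats C 28–4.
B beats D 21–11.
Every option loses at least one head-to-head, so there is no Condorcet winner.

none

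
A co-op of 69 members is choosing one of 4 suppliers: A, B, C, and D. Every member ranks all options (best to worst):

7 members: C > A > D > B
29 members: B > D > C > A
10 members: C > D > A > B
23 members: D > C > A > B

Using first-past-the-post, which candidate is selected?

B

First-place votes: A 0, B 29, C 17, D 23.
B has the most first-place votes.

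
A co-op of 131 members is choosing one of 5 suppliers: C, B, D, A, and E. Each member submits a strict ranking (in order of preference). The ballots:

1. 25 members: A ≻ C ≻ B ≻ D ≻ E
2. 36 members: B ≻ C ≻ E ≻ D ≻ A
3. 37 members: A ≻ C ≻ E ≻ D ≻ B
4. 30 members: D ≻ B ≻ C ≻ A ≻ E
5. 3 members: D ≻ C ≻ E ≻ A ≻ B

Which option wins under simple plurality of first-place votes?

First-place votes: C 0, B 36, D 33, A 62, E 0.
A has the most first-place votes.

A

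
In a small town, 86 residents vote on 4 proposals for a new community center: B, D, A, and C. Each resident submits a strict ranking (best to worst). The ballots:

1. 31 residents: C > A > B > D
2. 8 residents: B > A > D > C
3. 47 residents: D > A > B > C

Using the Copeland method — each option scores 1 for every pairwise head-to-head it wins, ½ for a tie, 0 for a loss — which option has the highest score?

D

B: beats C; loses to D and A → score 1.
D: beats B, A, and C → score 3.
A: beats B and C; loses to D → score 2.
C: loses to B, D, and A → score 0.
D has the best pairwise record.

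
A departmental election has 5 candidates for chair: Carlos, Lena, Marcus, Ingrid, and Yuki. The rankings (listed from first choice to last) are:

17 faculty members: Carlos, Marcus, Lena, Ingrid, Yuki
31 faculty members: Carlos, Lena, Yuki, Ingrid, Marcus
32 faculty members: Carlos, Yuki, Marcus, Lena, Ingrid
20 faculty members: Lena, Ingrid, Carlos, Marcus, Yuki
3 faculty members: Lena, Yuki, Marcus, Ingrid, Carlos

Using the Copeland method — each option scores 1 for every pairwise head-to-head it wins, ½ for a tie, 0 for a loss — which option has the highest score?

Carlos: beats Lena, Marcus, Ingrid, and Yuki → score 4.
Lena: beats Marcus, Ingrid, and Yuki; loses to Carlos → score 3.
Marcus: beats Ingrid; loses to Carlos, Lena, and Yuki → score 1.
Ingrid: loses to Carlos, Lena, Marcus, and Yuki → score 0.
Yuki: beats Marcus and Ingrid; loses to Carlos and Lena → score 2.
Carlos has the best pairwise record.

Carlos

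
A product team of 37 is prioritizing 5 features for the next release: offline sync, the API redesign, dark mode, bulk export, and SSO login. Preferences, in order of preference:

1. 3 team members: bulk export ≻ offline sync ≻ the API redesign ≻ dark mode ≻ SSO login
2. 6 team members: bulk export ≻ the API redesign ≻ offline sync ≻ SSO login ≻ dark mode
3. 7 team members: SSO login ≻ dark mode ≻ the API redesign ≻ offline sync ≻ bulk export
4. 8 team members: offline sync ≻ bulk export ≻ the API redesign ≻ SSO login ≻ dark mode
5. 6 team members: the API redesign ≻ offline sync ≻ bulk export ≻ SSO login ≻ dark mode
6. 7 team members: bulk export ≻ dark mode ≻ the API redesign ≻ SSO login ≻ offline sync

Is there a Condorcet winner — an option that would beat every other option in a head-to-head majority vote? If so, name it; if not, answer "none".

none

Checking pairwise contests:
the API redesign beats offline sync 26–11.
bulk export beats the API redesign 24–13.
offline sync beats dark mode 23–14.
offline sync beats bulk export 21–16.
offline sync beats SSO login 23–14.
Every option loses at least one head-to-head, so there is no Condorcet winner.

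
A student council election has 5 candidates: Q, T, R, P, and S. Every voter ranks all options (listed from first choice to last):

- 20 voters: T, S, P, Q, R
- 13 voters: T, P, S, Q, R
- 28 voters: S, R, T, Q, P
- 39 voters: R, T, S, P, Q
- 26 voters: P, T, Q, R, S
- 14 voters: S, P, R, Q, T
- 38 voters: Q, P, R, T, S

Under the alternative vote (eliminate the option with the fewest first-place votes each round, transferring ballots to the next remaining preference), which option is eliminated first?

Round 1: Q 38, T 33, R 39, P 26, S 42. Eliminate P.

P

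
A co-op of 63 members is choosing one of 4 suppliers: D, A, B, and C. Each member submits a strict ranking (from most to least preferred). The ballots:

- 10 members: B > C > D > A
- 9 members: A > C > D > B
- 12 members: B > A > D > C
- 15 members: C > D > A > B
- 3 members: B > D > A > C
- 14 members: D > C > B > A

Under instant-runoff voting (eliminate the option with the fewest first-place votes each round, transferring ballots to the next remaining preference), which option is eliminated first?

A

Round 1: D 14, A 9, B 25, C 15. Eliminate A.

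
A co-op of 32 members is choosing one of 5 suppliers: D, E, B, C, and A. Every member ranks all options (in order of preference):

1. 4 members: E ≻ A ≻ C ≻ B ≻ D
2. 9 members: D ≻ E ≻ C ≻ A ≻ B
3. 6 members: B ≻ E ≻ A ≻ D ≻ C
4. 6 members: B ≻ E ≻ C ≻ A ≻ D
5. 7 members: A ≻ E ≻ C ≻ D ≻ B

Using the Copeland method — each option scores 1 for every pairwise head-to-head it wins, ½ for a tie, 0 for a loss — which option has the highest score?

E

D: ties B; loses to E, C, and A → score 0.5.
E: beats D, B, C, and A → score 4.
B: ties D; loses to E, C, and A → score 0.5.
C: beats D and B; loses to E and A → score 2.
A: beats D, B, and C; loses to E → score 3.
E has the best pairwise record.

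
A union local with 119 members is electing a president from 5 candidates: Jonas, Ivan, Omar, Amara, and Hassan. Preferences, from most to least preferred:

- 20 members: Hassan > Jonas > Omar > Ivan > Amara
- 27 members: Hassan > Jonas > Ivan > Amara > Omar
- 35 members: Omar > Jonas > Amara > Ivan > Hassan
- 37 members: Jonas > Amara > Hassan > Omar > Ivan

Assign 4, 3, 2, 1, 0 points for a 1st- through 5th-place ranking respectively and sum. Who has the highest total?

Jonas: 20·3 + 27·3 + 35·3 + 37·4 = 394
Ivan: 20·1 + 27·2 + 35·1 + 37·0 = 109
Omar: 20·2 + 27·0 + 35·4 + 37·1 = 217
Amara: 20·0 + 27·1 + 35·2 + 37·3 = 208
Hassan: 20·4 + 27·4 + 35·0 + 37·2 = 262
Jonas has the highest Borda score (394).

Jonas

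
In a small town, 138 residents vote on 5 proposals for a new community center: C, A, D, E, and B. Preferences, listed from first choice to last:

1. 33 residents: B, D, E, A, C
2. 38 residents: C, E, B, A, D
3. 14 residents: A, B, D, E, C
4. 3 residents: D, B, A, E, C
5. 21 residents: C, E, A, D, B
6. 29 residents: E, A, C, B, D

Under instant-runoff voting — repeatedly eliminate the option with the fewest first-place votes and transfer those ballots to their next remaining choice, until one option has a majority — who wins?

Round 1: C 59, A 14, D 3, E 29, B 33. Eliminate D.
Round 2: C 59, A 14, E 29, B 36. Eliminate A.
Round 3: C 59, E 29, B 50. Eliminate E.
Round 4: C 88, B 50. C has a majority.

C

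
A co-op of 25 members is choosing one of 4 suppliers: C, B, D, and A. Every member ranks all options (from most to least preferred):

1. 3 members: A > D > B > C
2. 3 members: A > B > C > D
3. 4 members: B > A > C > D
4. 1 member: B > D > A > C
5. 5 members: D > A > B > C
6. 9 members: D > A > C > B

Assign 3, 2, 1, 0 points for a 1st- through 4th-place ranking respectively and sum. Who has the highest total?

C: 3·0 + 3·1 + 4·1 + 1·0 + 5·0 + 9·1 = 16
B: 3·1 + 3·2 + 4·3 + 1·3 + 5·1 + 9·0 = 29
D: 3·2 + 3·0 + 4·0 + 1·2 + 5·3 + 9·3 = 50
A: 3·3 + 3·3 + 4·2 + 1·1 + 5·2 + 9·2 = 55
A has the highest Borda score (55).

A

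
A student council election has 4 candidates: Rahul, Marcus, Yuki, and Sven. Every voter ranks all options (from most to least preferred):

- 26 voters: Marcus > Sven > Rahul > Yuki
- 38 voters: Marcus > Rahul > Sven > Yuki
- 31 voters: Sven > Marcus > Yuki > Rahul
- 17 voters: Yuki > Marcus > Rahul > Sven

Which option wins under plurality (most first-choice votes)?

Marcus

First-place votes: Rahul 0, Marcus 64, Yuki 17, Sven 31.
Marcus has the most first-place votes.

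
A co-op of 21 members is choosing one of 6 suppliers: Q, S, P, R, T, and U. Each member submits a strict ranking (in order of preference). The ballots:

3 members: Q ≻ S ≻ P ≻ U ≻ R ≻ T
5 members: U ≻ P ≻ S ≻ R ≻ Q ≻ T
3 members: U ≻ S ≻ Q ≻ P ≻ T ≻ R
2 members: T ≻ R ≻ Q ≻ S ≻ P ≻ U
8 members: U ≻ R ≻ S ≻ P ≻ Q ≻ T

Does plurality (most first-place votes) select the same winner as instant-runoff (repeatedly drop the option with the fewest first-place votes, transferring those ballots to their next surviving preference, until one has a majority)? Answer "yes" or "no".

yes

Plurality — first-place votes: Q 3, S 0, P 0, R 0, T 2, U 16. Winner: U.
Instant-runoff — R1 Q 3, S 0, P 0, R 0, T 2, U 16 (U winner). Winner: U.
The two methods agree.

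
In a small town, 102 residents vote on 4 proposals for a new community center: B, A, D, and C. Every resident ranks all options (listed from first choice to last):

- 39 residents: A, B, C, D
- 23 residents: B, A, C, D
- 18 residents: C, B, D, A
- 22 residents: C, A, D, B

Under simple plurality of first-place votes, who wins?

C

First-place votes: B 23, A 39, D 0, C 40.
C has the most first-place votes.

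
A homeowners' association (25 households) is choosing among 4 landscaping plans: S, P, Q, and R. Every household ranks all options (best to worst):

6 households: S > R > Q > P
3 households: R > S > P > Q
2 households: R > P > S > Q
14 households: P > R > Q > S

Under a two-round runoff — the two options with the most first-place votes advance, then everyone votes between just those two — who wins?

P

Round 1 first-place votes: S 6, P 14, Q 0, R 5.
P and S advance.
Runoff: P is preferred to S by 16 voters; S by 9.
P wins the runoff.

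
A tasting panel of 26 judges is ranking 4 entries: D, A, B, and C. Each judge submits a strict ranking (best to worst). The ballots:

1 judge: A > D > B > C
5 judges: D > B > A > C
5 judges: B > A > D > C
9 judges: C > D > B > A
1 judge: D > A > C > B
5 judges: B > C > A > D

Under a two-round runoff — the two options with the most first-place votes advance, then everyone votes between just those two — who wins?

Round 1 first-place votes: D 6, A 1, B 10, C 9.
B and C advance.
Runoff: B is preferred to C by 16 voters; C by 10.
B wins the runoff.

B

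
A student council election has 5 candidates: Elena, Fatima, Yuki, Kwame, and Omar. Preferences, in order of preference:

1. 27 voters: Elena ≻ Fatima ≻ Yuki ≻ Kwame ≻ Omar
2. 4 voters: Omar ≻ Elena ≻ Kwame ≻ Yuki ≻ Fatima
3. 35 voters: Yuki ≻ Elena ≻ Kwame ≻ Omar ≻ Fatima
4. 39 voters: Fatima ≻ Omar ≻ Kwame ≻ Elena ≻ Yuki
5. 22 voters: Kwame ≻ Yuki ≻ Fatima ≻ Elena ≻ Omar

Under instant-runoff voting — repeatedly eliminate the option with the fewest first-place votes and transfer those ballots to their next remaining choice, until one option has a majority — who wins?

Fatima

Round 1: Elena 27, Fatima 39, Yuki 35, Kwame 22, Omar 4. Eliminate Omar.
Round 2: Elena 31, Fatima 39, Yuki 35, Kwame 22. Eliminate Kwame.
Round 3: Elena 31, Fatima 39, Yuki 57. Eliminate Elena.
Round 4: Fatima 66, Yuki 61. Fatima has a majority.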